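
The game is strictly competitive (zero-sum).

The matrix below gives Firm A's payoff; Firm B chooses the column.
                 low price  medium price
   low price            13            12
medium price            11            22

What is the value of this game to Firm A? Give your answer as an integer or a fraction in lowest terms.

77/6

Row minima are 12 and 11, so Firm A's maximin is 12; column maxima are 13 and 22, so Firm B's minimax is 13. These differ, so the equilibrium is in mixed strategies.
Let Firm A play low price with probability p. Firm B is indifferent when 13p + 11(1−p) = 12p + 22(1−p), giving p = 11/12.
Let Firm B play low price with probability q. Firm A is indifferent when 13q + 12(1−q) = 11q + 22(1−q), giving q = 5/6.
The value is 13·(5/6) + (12)·(1/6) = 77/6.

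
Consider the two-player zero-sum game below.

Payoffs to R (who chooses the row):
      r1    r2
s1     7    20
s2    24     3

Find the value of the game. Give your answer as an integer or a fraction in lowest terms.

Row minima are 7 and 3, so R's maximin is 7; column maxima are 24 and 20, so C's minimax is 20. These differ, so the equilibrium is in mixed strategies.
Let R play s1 with probability p. C is indifferent when 7p + 24(1−p) = 20p + 3(1−p), giving p = 21/34.
Let C play r1 with probability q. R is indifferent when 7q + 20(1−q) = 24q + 3(1−q), giving q = 1/2.
The value is 7·(1/2) + (20)·(1/2) = 27/2.

27/2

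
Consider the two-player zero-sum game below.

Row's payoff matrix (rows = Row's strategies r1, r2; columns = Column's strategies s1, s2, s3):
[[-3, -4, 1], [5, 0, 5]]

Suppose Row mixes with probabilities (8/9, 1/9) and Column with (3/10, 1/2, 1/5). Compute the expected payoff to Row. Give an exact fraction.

-191/90

Against (3/10, 1/2, 1/5), each row's expected payoff is r1: -27/10; r2: 5/2.
Taking the (8/9, 1/9)-weighted average: (8/9)·(-27/10) + (1/9)·(5/2) = -191/90.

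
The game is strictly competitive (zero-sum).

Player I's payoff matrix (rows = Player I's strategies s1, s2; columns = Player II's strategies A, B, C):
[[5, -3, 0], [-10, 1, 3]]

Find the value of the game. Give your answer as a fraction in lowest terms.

Column C is strictly dominated by B for Player II (it gives Player I more in every row).
The remaining 2×2 game on (s1, s2) × (A, B) has no saddle point. Let Player I play s1 with probability p; indifference gives 5p − 10(1−p) = −3p + (1−p), so p = 11/19.
Similarly Player II's optimal q on A is 4/19, and the value is 5·(4/19) + (-3)·(15/19) = -25/19.

-25/19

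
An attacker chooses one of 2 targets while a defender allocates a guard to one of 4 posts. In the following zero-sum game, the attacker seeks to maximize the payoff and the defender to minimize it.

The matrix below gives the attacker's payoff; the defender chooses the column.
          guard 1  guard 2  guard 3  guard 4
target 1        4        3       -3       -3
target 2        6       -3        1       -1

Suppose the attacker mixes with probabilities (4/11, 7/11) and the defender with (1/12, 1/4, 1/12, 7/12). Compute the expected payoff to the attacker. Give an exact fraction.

Against (1/12, 1/4, 1/12, 7/12), each row's expected payoff is target 1: -11/12; target 2: -3/4.
Taking the (4/11, 7/11)-weighted average: (4/11)·(-11/12) + (7/11)·(-3/4) = -107/132.

-107/132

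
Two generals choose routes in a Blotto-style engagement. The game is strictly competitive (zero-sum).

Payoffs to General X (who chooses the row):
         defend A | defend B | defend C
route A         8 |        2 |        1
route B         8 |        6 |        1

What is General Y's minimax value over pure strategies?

The worst case (largest entry) in each column is defend A: 8, defend B: 6, defend C: 1.
The best (smallest) of these is 1.

1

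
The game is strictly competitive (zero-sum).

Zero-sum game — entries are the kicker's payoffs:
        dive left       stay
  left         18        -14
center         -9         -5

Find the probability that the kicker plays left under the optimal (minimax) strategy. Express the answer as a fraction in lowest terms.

1/9

Row minima are -14 and -9, so the kicker's maximin is -9; column maxima are 18 and -5, so the goalkeeper's minimax is -5. These differ, so the equilibrium is in mixed strategies.
Let the kicker play left with probability p. The goalkeeper is indifferent when 18p − 9(1−p) = −14p − 5(1−p), giving p = 1/9.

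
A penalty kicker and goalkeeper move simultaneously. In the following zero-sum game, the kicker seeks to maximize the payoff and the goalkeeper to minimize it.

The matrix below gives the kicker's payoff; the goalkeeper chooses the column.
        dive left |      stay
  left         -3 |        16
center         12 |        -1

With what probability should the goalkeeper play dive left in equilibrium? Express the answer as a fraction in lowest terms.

17/32

Row minima are -3 and -1, so the kicker's maximin is -1; column maxima are 12 and 16, so the goalkeeper's minimax is 12. These differ, so the equilibrium is in mixed strategies.
Let the goalkeeper play dive left with probability q. The kicker is indifferent when −3q + 16(1−q) = 12q − (1−q), giving q = 17/32.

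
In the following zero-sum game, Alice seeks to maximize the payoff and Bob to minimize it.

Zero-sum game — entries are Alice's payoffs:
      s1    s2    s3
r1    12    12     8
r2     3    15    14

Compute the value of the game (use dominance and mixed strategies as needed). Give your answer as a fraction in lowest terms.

Column s2 is strictly dominated by s3 for Bob (it gives Alice more in every row).
The remaining 2×2 game on (r1, r2) × (s1, s3) has no saddle point. Let Alice play r1 with probability p; indifference gives 12p + 3(1−p) = 8p + 14(1−p), so p = 11/15.
Similarly Bob's optimal q on s1 is 2/5, and the value is 12·(2/5) + (8)·(3/5) = 48/5.

48/5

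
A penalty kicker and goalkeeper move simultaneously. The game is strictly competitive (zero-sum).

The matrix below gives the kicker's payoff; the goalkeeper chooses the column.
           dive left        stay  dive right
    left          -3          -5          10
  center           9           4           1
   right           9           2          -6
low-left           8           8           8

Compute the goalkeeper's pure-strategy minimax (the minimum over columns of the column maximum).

8

The worst case (largest entry) in each column is dive left: 9, stay: 8, dive right: 10.
The best (smallest) of these is 8.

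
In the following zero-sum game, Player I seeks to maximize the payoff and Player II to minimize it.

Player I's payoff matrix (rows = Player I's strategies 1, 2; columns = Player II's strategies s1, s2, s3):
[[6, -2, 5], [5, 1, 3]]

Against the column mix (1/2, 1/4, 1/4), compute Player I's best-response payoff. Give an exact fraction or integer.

15/4

1: (6)·(1/2) + (-2)·(1/4) + (5)·(1/4) = 15/4.
2: (5)·(1/2) + (1)·(1/4) + (3)·(1/4) = 7/2.
The best pure response is 1 with expected payoff 15/4.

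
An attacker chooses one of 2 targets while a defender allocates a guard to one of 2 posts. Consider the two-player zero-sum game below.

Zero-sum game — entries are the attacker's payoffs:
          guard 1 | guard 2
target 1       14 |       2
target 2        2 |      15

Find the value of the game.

Row minima are 2 and 2, so the attacker's maximin is 2; column maxima are 14 and 15, so the defender's minimax is 14. These differ, so the equilibrium is in mixed strategies.
Let the attacker play target 1 with probability p. The defender is indifferent when 14p + 2(1−p) = 2p + 15(1−p), giving p = 13/25.
Let the defender play guard 1 with probability q. The attacker is indifferent when 14q + 2(1−q) = 2q + 15(1−q), giving q = 13/25.
The value is 14·(13/25) + (2)·(12/25) = 206/25.

206/25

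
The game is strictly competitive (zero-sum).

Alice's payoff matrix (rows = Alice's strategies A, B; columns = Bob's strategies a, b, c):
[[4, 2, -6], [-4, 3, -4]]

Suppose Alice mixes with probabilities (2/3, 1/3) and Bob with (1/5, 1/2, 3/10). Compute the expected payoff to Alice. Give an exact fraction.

-1/6

Against (1/5, 1/2, 3/10), each row's expected payoff is A: 0; B: -1/2.
Taking the (2/3, 1/3)-weighted average: (2/3)·(0) + (1/3)·(-1/2) = -1/6.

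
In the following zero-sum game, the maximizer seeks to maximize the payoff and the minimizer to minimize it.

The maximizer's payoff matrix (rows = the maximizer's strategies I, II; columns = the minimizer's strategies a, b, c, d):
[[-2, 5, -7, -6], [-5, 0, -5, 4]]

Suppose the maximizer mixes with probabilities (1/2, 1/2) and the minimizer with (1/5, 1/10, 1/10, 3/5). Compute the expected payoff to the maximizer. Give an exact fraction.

Against (1/5, 1/10, 1/10, 3/5), each row's expected payoff is I: -21/5; II: 9/10.
Taking the (1/2, 1/2)-weighted average: (1/2)·(-21/5) + (1/2)·(9/10) = -33/20.

-33/20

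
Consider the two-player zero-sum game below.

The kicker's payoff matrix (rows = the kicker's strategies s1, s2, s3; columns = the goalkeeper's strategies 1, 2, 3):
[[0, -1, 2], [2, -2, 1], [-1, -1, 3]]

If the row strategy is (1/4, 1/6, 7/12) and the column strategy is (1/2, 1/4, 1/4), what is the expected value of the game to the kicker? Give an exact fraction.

Against (1/2, 1/4, 1/4), each row's expected payoff is s1: 1/4; s2: 3/4; s3: 0.
Taking the (1/4, 1/6, 7/12)-weighted average: (1/4)·(1/4) + (1/6)·(3/4) + (7/12)·(0) = 3/16.

3/16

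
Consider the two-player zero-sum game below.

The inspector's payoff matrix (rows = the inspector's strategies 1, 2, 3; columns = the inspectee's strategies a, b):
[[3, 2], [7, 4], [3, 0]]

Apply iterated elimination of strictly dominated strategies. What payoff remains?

Column a is strictly dominated by b for the inspectee (2<3, 4<7, 0<3); eliminate a.
Row 1 is strictly dominated by row 2 (4>2); eliminate 1.
Row 3 is strictly dominated by row 2 (4>0); eliminate 3.
Only (2, b) remains, with payoff 4.

4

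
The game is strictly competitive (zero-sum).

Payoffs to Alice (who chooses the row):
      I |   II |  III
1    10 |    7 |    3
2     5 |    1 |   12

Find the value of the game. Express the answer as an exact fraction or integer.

Column I is strictly dominated by II for Bob (it gives Alice more in every row).
The remaining 2×2 game on (1, 2) × (II, III) has no saddle point. Let Alice play 1 with probability p; indifference gives 7p + (1−p) = 3p + 12(1−p), so p = 11/15.
Similarly Bob's optimal q on II is 3/5, and the value is 7·(3/5) + (3)·(2/5) = 27/5.

27/5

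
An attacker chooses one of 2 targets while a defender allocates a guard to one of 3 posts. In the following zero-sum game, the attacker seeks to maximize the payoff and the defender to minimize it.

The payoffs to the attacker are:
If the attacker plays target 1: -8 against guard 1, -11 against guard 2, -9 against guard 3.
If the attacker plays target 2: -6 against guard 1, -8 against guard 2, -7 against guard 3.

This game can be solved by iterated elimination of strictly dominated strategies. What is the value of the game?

-8

Column guard 3 is strictly dominated by guard 2 for the defender (-11<-9, -8<-7); eliminate guard 3.
Row target 1 is strictly dominated by row target 2 (-6>-8, -8>-11); eliminate target 1.
Column guard 1 is strictly dominated by guard 2 for the defender (-8<-6); eliminate guard 1.
Only (target 2, guard 2) remains, with payoff -8.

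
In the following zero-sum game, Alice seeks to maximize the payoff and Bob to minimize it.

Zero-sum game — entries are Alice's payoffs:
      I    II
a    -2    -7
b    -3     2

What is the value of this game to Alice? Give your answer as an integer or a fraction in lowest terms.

Row minima are -7 and -3, so Alice's maximin is -3; column maxima are -2 and 2, so Bob's minimax is -2. These differ, so the equilibrium is in mixed strategies.
Let Alice play a with probability p. Bob is indifferent when −2p − 3(1−p) = −7p + 2(1−p), giving p = 1/2.
Let Bob play I with probability q. Alice is indifferent when −2q − 7(1−q) = −3q + 2(1−q), giving q = 9/10.
The value is -2·(9/10) + (-7)·(1/10) = -5/2.

-5/2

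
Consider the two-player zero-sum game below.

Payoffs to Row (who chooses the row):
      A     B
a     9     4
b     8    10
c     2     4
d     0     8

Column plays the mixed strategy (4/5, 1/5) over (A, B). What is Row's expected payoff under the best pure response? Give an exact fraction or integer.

42/5

a: (9)·(4/5) + (4)·(1/5) = 8.
b: (8)·(4/5) + (10)·(1/5) = 42/5.
c: (2)·(4/5) + (4)·(1/5) = 12/5.
d: (0)·(4/5) + (8)·(1/5) = 8/5.
The best pure response is b with expected payoff 42/5.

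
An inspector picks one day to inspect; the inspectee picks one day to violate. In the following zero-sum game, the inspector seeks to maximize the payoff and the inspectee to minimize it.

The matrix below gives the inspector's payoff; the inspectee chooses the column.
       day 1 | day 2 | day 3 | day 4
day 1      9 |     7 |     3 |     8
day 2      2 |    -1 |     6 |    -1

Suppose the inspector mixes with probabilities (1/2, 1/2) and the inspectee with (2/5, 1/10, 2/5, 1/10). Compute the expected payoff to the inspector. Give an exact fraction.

93/20

Against (2/5, 1/10, 2/5, 1/10), each row's expected payoff is day 1: 63/10; day 2: 3.
Taking the (1/2, 1/2)-weighted average: (1/2)·(63/10) + (1/2)·(3) = 93/20.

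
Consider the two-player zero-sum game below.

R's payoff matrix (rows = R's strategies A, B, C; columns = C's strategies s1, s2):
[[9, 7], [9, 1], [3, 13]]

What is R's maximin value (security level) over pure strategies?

7

The worst-case payoff for each row is A: 7, B: 1, C: 3.
The best of these is 7.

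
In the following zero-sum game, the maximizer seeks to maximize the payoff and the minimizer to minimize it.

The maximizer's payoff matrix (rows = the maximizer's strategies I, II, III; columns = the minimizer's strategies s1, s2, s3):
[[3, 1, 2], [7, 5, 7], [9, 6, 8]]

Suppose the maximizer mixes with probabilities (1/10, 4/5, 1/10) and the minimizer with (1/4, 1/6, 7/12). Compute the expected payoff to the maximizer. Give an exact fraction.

19/3

Against (1/4, 1/6, 7/12), each row's expected payoff is I: 25/12; II: 20/3; III: 95/12.
Taking the (1/10, 4/5, 1/10)-weighted average: (1/10)·(25/12) + (4/5)·(20/3) + (1/10)·(95/12) = 19/3.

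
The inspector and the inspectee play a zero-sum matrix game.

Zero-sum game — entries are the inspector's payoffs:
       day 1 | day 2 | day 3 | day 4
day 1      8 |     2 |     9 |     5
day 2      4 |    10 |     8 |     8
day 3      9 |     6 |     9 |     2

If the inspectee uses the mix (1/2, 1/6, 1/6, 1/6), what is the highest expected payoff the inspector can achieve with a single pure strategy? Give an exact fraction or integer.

22/3

day 1: (8)·(1/2) + (2)·(1/6) + (9)·(1/6) + (5)·(1/6) = 20/3.
day 2: (4)·(1/2) + (10)·(1/6) + (8)·(1/6) + (8)·(1/6) = 19/3.
day 3: (9)·(1/2) + (6)·(1/6) + (9)·(1/6) + (2)·(1/6) = 22/3.
The best pure response is day 3 with expected payoff 22/3.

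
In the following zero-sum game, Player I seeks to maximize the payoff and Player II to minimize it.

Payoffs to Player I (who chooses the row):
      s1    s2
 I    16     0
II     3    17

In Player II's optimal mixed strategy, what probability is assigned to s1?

17/30

Row minima are 0 and 3, so Player I's maximin is 3; column maxima are 16 and 17, so Player II's minimax is 16. These differ, so the equilibrium is in mixed strategies.
Let Player II play s1 with probability q. Player I is indifferent when 16q = 3q + 17(1−q), giving q = 17/30.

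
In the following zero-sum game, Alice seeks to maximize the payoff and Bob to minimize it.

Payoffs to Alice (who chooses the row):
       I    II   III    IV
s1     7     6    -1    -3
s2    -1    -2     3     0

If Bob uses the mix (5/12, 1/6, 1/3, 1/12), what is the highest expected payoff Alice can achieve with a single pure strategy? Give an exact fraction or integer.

10/3

s1: (7)·(5/12) + (6)·(1/6) + (-1)·(1/3) + (-3)·(1/12) = 10/3.
s2: (-1)·(5/12) + (-2)·(1/6) + (3)·(1/3) + (0)·(1/12) = 1/4.
The best pure response is s1 with expected payoff 10/3.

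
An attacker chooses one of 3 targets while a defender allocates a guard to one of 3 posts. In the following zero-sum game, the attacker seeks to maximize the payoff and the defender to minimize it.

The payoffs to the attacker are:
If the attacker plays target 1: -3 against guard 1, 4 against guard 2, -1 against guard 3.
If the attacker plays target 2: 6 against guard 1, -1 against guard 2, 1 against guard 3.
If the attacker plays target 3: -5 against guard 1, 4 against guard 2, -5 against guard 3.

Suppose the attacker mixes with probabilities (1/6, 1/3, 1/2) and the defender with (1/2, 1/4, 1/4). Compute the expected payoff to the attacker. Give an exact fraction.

-1/2

Against (1/2, 1/4, 1/4), each row's expected payoff is target 1: -3/4; target 2: 3; target 3: -11/4.
Taking the (1/6, 1/3, 1/2)-weighted average: (1/6)·(-3/4) + (1/3)·(3) + (1/2)·(-11/4) = -1/2.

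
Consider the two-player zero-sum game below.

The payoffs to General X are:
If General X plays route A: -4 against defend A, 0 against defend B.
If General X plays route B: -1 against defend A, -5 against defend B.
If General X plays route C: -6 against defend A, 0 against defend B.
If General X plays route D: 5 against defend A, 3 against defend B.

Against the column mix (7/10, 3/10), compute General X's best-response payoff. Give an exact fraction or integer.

route A: (-4)·(7/10) + (0)·(3/10) = -14/5.
route B: (-1)·(7/10) + (-5)·(3/10) = -11/5.
route C: (-6)·(7/10) + (0)·(3/10) = -21/5.
route D: (5)·(7/10) + (3)·(3/10) = 22/5.
The best pure response is route D with expected payoff 22/5.

22/5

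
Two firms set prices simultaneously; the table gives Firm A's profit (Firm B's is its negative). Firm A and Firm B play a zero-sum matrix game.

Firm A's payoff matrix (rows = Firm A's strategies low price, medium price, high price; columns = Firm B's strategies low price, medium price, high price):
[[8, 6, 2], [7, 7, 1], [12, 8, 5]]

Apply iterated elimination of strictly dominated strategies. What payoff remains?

Row medium price is strictly dominated by row high price (12>7, 8>7, 5>1); eliminate medium price.
Column medium price is strictly dominated by high price for Firm B (2<6, 5<8); eliminate medium price.
Row low price is strictly dominated by row high price (12>8, 5>2); eliminate low price.
Column low price is strictly dominated by high price for Firm B (5<12); eliminate low price.
Only (high price, high price) remains, with payoff 5.

5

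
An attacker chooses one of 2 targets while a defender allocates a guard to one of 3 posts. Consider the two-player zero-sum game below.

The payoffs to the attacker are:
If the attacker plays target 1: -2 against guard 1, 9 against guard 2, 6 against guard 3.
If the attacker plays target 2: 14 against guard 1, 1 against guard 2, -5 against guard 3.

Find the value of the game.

Column guard 2 is strictly dominated by guard 3 for the defender (it gives the attacker more in every row).
The remaining 2×2 game on (target 1, target 2) × (guard 1, guard 3) has no saddle point. Let the attacker play target 1 with probability p; indifference gives −2p + 14(1−p) = 6p − 5(1−p), so p = 19/27.
Similarly the defender's optimal q on guard 1 is 11/27, and the value is -2·(11/27) + (6)·(16/27) = 74/27.

74/27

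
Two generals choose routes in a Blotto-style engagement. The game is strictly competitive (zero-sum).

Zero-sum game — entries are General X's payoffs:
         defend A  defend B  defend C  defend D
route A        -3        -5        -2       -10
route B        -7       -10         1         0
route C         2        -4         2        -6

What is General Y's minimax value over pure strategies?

The worst case (largest entry) in each column is defend A: 2, defend B: -4, defend C: 2, defend D: 0.
The best (smallest) of these is -4.

-4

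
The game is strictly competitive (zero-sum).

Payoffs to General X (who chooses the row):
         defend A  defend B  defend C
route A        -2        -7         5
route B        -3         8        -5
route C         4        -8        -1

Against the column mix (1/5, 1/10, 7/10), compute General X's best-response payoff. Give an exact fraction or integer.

route A: (-2)·(1/5) + (-7)·(1/10) + (5)·(7/10) = 12/5.
route B: (-3)·(1/5) + (8)·(1/10) + (-5)·(7/10) = -33/10.
route C: (4)·(1/5) + (-8)·(1/10) + (-1)·(7/10) = -7/10.
The best pure response is route A with expected payoff 12/5.

12/5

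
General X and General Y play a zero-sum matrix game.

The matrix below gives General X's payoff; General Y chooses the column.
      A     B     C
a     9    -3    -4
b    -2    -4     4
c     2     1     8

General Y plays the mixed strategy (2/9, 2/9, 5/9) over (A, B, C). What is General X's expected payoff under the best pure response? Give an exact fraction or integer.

a: (9)·(2/9) + (-3)·(2/9) + (-4)·(5/9) = -8/9.
b: (-2)·(2/9) + (-4)·(2/9) + (4)·(5/9) = 8/9.
c: (2)·(2/9) + (1)·(2/9) + (8)·(5/9) = 46/9.
The best pure response is c with expected payoff 46/9.

46/9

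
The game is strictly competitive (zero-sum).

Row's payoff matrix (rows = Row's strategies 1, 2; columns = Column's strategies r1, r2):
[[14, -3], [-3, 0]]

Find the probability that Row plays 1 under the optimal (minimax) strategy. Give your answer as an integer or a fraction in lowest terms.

3/20

Row minima are -3 and -3, so Row's maximin is -3; column maxima are 14 and 0, so Column's minimax is 0. These differ, so the equilibrium is in mixed strategies.
Let Row play 1 with probability p. Column is indifferent when 14p − 3(1−p) = −3p, giving p = 3/20.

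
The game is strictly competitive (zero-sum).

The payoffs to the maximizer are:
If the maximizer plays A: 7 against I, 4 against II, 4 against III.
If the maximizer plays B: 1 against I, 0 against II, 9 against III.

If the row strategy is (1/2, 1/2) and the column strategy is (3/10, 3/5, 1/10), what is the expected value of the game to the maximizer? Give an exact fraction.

Against (3/10, 3/5, 1/10), each row's expected payoff is A: 49/10; B: 6/5.
Taking the (1/2, 1/2)-weighted average: (1/2)·(49/10) + (1/2)·(6/5) = 61/20.

61/20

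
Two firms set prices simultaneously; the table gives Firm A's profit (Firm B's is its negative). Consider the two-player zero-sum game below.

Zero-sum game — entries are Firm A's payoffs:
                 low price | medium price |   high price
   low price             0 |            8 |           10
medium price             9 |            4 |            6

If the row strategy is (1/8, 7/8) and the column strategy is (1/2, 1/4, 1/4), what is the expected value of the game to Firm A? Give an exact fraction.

107/16

Against (1/2, 1/4, 1/4), each row's expected payoff is low price: 9/2; medium price: 7.
Taking the (1/8, 7/8)-weighted average: (1/8)·(9/2) + (7/8)·(7) = 107/16.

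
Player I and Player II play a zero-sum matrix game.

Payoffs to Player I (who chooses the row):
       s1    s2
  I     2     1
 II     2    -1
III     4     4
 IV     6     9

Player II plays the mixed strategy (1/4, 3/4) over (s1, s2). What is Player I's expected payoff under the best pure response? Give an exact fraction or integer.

I: (2)·(1/4) + (1)·(3/4) = 5/4.
II: (2)·(1/4) + (-1)·(3/4) = -1/4.
III: (4)·(1/4) + (4)·(3/4) = 4.
IV: (6)·(1/4) + (9)·(3/4) = 33/4.
The best pure response is IV with expected payoff 33/4.

33/4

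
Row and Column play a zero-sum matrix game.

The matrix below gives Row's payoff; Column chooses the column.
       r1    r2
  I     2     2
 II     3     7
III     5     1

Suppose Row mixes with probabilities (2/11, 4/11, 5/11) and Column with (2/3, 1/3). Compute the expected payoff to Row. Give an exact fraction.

Against (2/3, 1/3), each row's expected payoff is I: 2; II: 13/3; III: 11/3.
Taking the (2/11, 4/11, 5/11)-weighted average: (2/11)·(2) + (4/11)·(13/3) + (5/11)·(11/3) = 119/33.

119/33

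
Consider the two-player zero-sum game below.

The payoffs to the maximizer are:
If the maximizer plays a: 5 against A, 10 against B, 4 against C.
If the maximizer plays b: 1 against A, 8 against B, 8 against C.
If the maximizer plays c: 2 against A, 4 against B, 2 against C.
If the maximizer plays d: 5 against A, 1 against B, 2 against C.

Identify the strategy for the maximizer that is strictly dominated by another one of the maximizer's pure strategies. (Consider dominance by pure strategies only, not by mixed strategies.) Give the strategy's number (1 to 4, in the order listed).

3

Compare c with a: 5 > 2, 10 > 4, 4 > 2.
So a strictly dominates c for the maximizer; c is strictly dominated.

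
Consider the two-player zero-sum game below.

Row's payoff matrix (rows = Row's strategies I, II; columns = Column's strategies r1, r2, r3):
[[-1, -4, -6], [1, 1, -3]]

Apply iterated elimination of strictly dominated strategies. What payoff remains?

Row I is strictly dominated by row II (1>-1, 1>-4, -3>-6); eliminate I.
Column r1 is strictly dominated by r3 for Column (-3<1); eliminate r1.
Column r2 is strictly dominated by r3 for Column (-3<1); eliminate r2.
Only (II, r3) remains, with payoff -3.

-3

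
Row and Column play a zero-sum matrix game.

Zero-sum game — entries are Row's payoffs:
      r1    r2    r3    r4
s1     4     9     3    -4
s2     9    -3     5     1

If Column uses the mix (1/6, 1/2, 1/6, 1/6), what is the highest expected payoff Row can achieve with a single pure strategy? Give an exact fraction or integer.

s1: (4)·(1/6) + (9)·(1/2) + (3)·(1/6) + (-4)·(1/6) = 5.
s2: (9)·(1/6) + (-3)·(1/2) + (5)·(1/6) + (1)·(1/6) = 1.
The best pure response is s1 with expected payoff 5.

5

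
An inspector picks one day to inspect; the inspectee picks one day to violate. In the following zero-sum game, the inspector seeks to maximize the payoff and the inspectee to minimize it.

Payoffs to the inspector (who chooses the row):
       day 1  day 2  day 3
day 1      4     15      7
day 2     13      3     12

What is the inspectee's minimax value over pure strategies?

12

The worst case (largest entry) in each column is day 1: 13, day 2: 15, day 3: 12.
The best (smallest) of these is 12.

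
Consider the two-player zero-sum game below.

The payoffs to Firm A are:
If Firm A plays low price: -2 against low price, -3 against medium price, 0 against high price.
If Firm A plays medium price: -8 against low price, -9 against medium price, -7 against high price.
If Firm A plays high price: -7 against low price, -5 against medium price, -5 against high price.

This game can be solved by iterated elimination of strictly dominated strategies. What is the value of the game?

Row high price is strictly dominated by row low price (-2>-7, -3>-5, 0>-5); eliminate high price.
Row medium price is strictly dominated by row low price (-2>-8, -3>-9, 0>-7); eliminate medium price.
Column high price is strictly dominated by low price for Firm B (-2<0); eliminate high price.
Column low price is strictly dominated by medium price for Firm B (-3<-2); eliminate low price.
Only (low price, medium price) remains, with payoff -3.

-3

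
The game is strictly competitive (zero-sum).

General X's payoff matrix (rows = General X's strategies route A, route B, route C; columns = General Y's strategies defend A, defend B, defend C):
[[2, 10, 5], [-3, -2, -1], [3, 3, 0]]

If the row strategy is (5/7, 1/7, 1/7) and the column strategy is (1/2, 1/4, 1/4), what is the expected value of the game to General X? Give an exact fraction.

95/28

Against (1/2, 1/4, 1/4), each row's expected payoff is route A: 19/4; route B: -9/4; route C: 9/4.
Taking the (5/7, 1/7, 1/7)-weighted average: (5/7)·(19/4) + (1/7)·(-9/4) + (1/7)·(9/4) = 95/28.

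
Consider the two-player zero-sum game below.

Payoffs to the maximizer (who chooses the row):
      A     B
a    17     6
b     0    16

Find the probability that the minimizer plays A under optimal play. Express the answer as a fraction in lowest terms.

10/27

Row minima are 6 and 0, so the maximizer's maximin is 6; column maxima are 17 and 16, so the minimizer's minimax is 16. These differ, so the equilibrium is in mixed strategies.
Let the minimizer play A with probability q. The maximizer is indifferent when 17q + 6(1−q) = 16(1−q), giving q = 10/27.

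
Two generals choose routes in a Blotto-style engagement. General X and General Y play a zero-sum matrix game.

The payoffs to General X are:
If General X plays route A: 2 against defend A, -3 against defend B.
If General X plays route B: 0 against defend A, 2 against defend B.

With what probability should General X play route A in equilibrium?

Row minima are -3 and 0, so General X's maximin is 0; column maxima are 2 and 2, so General Y's minimax is 2. These differ, so the equilibrium is in mixed strategies.
Let General X play route A with probability p. General Y is indifferent when 2p = −3p + 2(1−p), giving p = 2/7.

2/7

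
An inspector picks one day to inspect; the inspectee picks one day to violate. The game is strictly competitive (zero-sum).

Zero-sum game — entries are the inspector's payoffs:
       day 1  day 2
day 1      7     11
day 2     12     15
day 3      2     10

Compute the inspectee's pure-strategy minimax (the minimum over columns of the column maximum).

12

The worst case (largest entry) in each column is day 1: 12, day 2: 15.
The best (smallest) of these is 12.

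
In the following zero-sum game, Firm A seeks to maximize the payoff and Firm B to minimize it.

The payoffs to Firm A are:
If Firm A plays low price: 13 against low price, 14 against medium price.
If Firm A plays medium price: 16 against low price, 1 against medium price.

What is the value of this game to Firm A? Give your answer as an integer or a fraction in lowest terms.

211/16

Row minima are 13 and 1, so Firm A's maximin is 13; column maxima are 16 and 14, so Firm B's minimax is 14. These differ, so the equilibrium is in mixed strategies.
Let Firm A play low price with probability p. Firm B is indifferent when 13p + 16(1−p) = 14p + (1−p), giving p = 15/16.
Let Firm B play low price with probability q. Firm A is indifferent when 13q + 14(1−q) = 16q + (1−q), giving q = 13/16.
The value is 13·(13/16) + (14)·(3/16) = 211/16.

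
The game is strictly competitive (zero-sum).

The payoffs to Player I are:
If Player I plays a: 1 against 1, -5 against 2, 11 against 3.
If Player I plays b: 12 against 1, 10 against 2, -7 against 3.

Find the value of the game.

25/11

Column 1 is strictly dominated by 2 for Player II (it gives Player I more in every row).
The remaining 2×2 game on (a, b) × (2, 3) has no saddle point. Let Player I play a with probability p; indifference gives −5p + 10(1−p) = 11p − 7(1−p), so p = 17/33.
Similarly Player II's optimal q on 2 is 6/11, and the value is -5·(6/11) + (11)·(5/11) = 25/11.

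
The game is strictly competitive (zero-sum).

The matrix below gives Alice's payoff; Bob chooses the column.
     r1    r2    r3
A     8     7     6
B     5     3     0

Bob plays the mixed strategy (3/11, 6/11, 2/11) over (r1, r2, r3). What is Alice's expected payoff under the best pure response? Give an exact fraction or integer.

A: (8)·(3/11) + (7)·(6/11) + (6)·(2/11) = 78/11.
B: (5)·(3/11) + (3)·(6/11) + (0)·(2/11) = 3.
The best pure response is A with expected payoff 78/11.

78/11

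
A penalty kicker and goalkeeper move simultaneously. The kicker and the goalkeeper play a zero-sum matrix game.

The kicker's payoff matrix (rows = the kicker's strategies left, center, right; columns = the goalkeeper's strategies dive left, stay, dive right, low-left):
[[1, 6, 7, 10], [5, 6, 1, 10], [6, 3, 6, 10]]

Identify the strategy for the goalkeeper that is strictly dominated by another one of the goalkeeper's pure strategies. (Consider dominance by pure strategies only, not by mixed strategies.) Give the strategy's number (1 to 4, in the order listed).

The goalkeeper prefers columns that give the kicker less. Compare low-left with dive left: 1 < 10, 5 < 10, 6 < 10.
So dive left strictly dominates low-left for the goalkeeper; low-left is strictly dominated.

4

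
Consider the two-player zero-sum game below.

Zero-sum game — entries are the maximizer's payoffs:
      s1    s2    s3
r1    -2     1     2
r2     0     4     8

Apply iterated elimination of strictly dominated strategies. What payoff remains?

0

Row r1 is strictly dominated by row r2 (0>-2, 4>1, 8>2); eliminate r1.
Column s3 is strictly dominated by s1 for the minimizer (0<8); eliminate s3.
Column s2 is strictly dominated by s1 for the minimizer (0<4); eliminate s2.
Only (r2, s1) remains, with payoff 0.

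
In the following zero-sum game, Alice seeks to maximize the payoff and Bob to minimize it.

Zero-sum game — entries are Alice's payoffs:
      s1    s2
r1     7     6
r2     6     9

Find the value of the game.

27/4

Row minima are 6 and 6, so Alice's maximin is 6; column maxima are 7 and 9, so Bob's minimax is 7. These differ, so the equilibrium is in mixed strategies.
Let Alice play r1 with probability p. Bob is indifferent when 7p + 6(1−p) = 6p + 9(1−p), giving p = 3/4.
Let Bob play s1 with probability q. Alice is indifferent when 7q + 6(1−q) = 6q + 9(1−q), giving q = 3/4.
The value is 7·(3/4) + (6)·(1/4) = 27/4.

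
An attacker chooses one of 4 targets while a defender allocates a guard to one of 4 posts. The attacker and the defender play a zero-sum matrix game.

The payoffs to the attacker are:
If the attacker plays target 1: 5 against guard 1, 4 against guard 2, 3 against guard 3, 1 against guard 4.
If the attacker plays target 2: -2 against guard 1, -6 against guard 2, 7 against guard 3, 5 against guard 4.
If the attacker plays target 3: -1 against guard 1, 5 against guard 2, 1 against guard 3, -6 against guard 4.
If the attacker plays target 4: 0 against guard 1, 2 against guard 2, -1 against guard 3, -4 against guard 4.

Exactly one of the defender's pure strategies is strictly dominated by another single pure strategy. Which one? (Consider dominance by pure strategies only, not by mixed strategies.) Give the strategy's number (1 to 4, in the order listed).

The defender prefers columns that give the attacker less. Compare guard 3 with guard 4: 1 < 3, 5 < 7, -6 < 1, -4 < -1.
So guard 4 strictly dominates guard 3 for the defender; guard 3 is strictly dominated.

3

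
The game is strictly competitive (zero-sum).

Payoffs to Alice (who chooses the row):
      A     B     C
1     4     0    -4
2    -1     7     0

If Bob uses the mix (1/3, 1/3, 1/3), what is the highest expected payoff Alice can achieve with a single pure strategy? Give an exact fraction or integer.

1: (4)·(1/3) + (0)·(1/3) + (-4)·(1/3) = 0.
2: (-1)·(1/3) + (7)·(1/3) + (0)·(1/3) = 2.
The best pure response is 2 with expected payoff 2.

2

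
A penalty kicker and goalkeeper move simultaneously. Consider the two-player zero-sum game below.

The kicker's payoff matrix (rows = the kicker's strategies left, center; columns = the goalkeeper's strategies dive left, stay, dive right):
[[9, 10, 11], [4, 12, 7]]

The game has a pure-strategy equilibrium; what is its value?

Row minima: 9, 4 → the kicker's maximin is 9.
Column maxima: 9, 12, 11 → the goalkeeper's minimax is 9.
They coincide at (left, dive left), so the value is 9.

9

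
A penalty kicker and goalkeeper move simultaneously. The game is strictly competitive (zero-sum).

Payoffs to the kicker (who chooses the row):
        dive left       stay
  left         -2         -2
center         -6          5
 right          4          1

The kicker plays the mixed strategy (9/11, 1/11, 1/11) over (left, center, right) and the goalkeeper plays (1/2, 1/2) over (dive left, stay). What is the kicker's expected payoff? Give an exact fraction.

-16/11

Against (1/2, 1/2), each row's expected payoff is left: -2; center: -1/2; right: 5/2.
Taking the (9/11, 1/11, 1/11)-weighted average: (9/11)·(-2) + (1/11)·(-1/2) + (1/11)·(5/2) = -16/11.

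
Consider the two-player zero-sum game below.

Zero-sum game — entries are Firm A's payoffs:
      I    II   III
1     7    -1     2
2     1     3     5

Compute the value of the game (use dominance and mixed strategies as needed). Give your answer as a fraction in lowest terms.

Column III is strictly dominated by II for Firm B (it gives Firm A more in every row).
The remaining 2×2 game on (1, 2) × (I, II) has no saddle point. Let Firm A play 1 with probability p; indifference gives 7p + (1−p) = −p + 3(1−p), so p = 1/5.
Similarly Firm B's optimal q on I is 2/5, and the value is 7·(2/5) + (-1)·(3/5) = 11/5.

11/5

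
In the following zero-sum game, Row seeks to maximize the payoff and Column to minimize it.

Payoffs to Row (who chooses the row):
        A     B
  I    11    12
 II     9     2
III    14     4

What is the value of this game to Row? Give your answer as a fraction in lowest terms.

Row II is strictly dominated by row III, so Row never plays it.
The remaining 2×2 game on (I, III) × (A, B) has no saddle point. Let Row play I with probability p; indifference gives 11p + 14(1−p) = 12p + 4(1−p), so p = 10/11.
Similarly Column's optimal q on A is 8/11, and the value is 11·(8/11) + (12)·(3/11) = 124/11.

124/11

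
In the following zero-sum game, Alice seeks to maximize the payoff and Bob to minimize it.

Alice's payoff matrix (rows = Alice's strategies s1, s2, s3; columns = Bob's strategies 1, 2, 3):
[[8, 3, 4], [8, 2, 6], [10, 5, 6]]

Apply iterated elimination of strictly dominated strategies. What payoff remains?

5

Column 3 is strictly dominated by 2 for Bob (3<4, 2<6, 5<6); eliminate 3.
Column 1 is strictly dominated by 2 for Bob (3<8, 2<8, 5<10); eliminate 1.
Row s2 is strictly dominated by row s1 (3>2); eliminate s2.
Row s1 is strictly dominated by row s3 (5>3); eliminate s1.
Only (s3, 2) remains, with payoff 5.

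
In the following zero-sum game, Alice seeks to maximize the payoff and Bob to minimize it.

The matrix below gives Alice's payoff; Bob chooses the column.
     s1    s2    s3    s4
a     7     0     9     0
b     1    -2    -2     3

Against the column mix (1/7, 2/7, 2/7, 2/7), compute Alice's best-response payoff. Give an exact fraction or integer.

25/7

a: (7)·(1/7) + (0)·(2/7) + (9)·(2/7) + (0)·(2/7) = 25/7.
b: (1)·(1/7) + (-2)·(2/7) + (-2)·(2/7) + (3)·(2/7) = -1/7.
The best pure response is a with expected payoff 25/7.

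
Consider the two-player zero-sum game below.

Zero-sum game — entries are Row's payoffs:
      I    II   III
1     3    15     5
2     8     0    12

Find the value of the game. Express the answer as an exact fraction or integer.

6

Column III is strictly dominated by I for Column (it gives Row more in every row).
The remaining 2×2 game on (1, 2) × (I, II) has no saddle point. Let Row play 1 with probability p; indifference gives 3p + 8(1−p) = 15p, so p = 2/5.
Similarly Column's optimal q on I is 3/4, and the value is 3·(3/4) + (15)·(1/4) = 6.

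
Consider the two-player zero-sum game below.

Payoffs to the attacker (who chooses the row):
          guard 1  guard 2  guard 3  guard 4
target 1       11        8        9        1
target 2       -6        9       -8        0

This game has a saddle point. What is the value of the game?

1

Row minima: 1, -8 → the attacker's maximin is 1.
Column maxima: 11, 9, 9, 1 → the defender's minimax is 1.
They coincide at (target 1, guard 4), so the value is 1.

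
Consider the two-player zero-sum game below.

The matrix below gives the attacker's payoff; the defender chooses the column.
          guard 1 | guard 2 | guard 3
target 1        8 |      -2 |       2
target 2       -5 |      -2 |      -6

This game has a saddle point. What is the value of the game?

Row minima: -2, -6 → the attacker's maximin is -2.
Column maxima: 8, -2, 2 → the defender's minimax is -2.
They coincide at (target 1, guard 2), so the value is -2.

-2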